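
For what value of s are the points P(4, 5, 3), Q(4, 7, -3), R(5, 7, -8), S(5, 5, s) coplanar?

-2

Coplanarity ⇔ det[PQ; PR; PS] = 0.
Expanding, this is linear in s: (-2)s + (-4) = 0.
So s = -2.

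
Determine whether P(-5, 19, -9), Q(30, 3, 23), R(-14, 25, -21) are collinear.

No

PQ = (35, -16, 32), PR = (-9, 6, -12).
PQ × PR = (0, 132, 66).
The cross product is nonzero, so the points do not lie on one line.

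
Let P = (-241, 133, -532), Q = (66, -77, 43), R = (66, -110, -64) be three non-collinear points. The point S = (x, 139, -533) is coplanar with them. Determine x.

-246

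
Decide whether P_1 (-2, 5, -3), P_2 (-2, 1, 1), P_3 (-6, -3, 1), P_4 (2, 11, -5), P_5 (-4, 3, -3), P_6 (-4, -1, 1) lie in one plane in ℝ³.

The plane through P_1, P_2, P_3 has normal n = P_1P_2 × P_1P_3 = (16, -16, -16) and equation n·P = -64.
Checking the remaining points: n·P_4 = -64, n·P_5 = -64, n·P_6 = -64.
All equal -64, so all 6 points lie in one plane.

Yes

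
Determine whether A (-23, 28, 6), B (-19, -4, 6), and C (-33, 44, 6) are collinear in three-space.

AB = (4, -32, 0), AC = (-10, 16, 0).
Comparing components 1 and 2: (4)(16) − (-32)(-10) = -256 ≠ 0, so AB and AC are not parallel and the points are not collinear.

No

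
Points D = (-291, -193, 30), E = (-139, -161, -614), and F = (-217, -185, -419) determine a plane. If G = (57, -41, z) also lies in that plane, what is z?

Coplanarity requires DE · (DF × DG) = 0.
DE = (152, 32, -644), DF = (74, 8, -449); the triple product is linear in z with coefficient -1152 and constant term -42624.
Setting it to zero: z = -37.

-37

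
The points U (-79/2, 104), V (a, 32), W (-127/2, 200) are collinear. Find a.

The three points are collinear iff det[UV; UW] = 0.
This determinant is linear in a: (96)a + (2064) = 0, so a = -43/2.

-43/2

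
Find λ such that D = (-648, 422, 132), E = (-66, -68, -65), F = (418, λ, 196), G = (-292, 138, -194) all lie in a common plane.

-508

Coplanarity ⇔ det[DE; DF; DG] = 0.
Expanding, this is linear in λ: (-119600)λ + (-60756800) = 0.
So λ = -508.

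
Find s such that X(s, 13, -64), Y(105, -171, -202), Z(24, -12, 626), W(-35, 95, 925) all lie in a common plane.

-3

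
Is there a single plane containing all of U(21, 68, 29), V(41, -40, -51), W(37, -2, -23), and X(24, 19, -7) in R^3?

The four points are coplanar iff the 3×3 determinant with rows UV, UW, UX is zero.
Rows: (20, -108, -80), (16, -70, -52), (3, -49, -36).
Expanding along the first row: (20)(-28) − (-108)(-420) + (-80)(-574) = 0.
Zero determinant ⇒ coplanar.

Yes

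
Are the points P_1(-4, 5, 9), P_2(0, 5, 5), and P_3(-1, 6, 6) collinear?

P_1P_2 = (4, 0, -4), P_1P_3 = (3, 1, -3).
P_1P_2 × P_1P_3 = (4, 0, 4).
The cross product is nonzero, so the points do not lie on one line.

No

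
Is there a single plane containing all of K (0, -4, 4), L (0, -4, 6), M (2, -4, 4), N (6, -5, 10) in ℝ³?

No

A normal to the plane through K, L, M is n = KL × KM = (0, 4, 0).
The plane has equation n·P = -16. For N: n·N = -20.
-20 ≠ -16, so N is off the plane.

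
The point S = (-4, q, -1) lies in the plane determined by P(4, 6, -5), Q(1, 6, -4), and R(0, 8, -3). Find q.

A normal to the plane is n = PQ × PR = (-2, 2, -6).
S lies in the plane iff n · PS = 0.
This gives (2)q + (-20) = 0, so q = 10.

10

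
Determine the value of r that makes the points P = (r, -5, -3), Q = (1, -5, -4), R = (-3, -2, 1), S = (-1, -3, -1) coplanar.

-1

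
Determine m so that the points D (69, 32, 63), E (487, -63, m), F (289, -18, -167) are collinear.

-374

Collinearity requires DE × DF = 0; each component is linear in m.
The x-component gives (50)m + (18700) = 0, so m = -374.
The remaining components then also vanish.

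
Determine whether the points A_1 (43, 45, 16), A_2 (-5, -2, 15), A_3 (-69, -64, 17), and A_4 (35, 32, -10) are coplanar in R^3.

A normal to the plane through A_1, A_2, A_3 is n = A_1A_2 × A_1A_3 = (-156, 160, -32).
The plane has equation n·P = -20. For A_4: n·A_4 = -20.
Equal, so A_4 lies in the plane and all four are coplanar.

Yes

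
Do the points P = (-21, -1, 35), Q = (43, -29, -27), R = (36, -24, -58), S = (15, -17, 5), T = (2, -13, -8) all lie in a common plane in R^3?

No

The plane through P, Q, R has normal n = PQ × PR = (1178, 2418, 124) and equation n·X = -22816.
Checking the remaining points: n·S = -22816, n·T = -30070.
Since n·T = -30070 ≠ -22816, T is off the plane and the points are not all coplanar.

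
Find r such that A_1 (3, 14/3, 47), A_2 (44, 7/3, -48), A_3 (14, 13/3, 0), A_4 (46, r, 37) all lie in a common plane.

1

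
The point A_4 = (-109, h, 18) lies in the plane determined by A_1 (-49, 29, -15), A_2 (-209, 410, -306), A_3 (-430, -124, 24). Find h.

-34

Coplanarity requires A_1A_2 · (A_1A_3 × A_1A_4) = 0.
A_1A_2 = (-160, 381, -291), A_1A_3 = (-381, -153, 39); the triple product is linear in h with coefficient 117111 and constant term 3981774.
Setting it to zero: h = -34.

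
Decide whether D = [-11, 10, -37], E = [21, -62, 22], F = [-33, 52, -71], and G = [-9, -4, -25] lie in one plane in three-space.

Yes

With D as base: DE = (32, -72, 59), DF = (-22, 42, -34), DG = (2, -14, 12).
DF × DG = (28, 196, 224).
DE · (DF × DG) = 0.
The scalar triple product vanishes, so the four points are coplanar.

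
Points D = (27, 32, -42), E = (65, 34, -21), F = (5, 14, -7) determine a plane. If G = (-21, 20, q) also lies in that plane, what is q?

A normal to the plane is n = DE × DF = (448, -1792, -640).
G lies in the plane iff n · DG = 0.
This gives (-640)q + (-26880) = 0, so q = -42.

-42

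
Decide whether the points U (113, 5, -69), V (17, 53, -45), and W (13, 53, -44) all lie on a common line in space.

UV = (-96, 48, 24), UW = (-100, 48, 25).
UV × UW = (48, 0, 192).
The cross product is nonzero, so the points do not lie on one line.

No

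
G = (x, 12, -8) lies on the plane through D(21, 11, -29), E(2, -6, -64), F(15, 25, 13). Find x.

-9

The plane through D, E, F has equation −224x + 1008y − 368z = 17056.
Substituting G: (-224)x + (15040) = 17056, so x = -9.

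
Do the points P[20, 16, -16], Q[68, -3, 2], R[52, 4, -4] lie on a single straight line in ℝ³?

No

PQ = (48, -19, 18), PR = (32, -12, 12).
Comparing components 2 and 3: (-19)(12) − (18)(-12) = -12 ≠ 0, so PQ and PR are not parallel and the points are not collinear.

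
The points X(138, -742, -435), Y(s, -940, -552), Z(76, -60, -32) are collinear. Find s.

Direction XZ = (-62, 682, 403). From the y-coordinate of Y, the parameter along the line is τ = (-940 − (-742))/682 = -9/31.
Then s = 138 + (-9/31)·(-62) = 156.

156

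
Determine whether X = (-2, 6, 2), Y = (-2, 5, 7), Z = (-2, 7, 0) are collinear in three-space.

XY = (0, -1, 5), XZ = (0, 1, -2).
Comparing components 2 and 3: (-1)(-2) − (5)(1) = -3 ≠ 0, so XY and XZ are not parallel and the points are not collinear.

No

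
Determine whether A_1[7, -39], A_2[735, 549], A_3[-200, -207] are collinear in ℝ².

A_1A_2 = (728, 588), A_1A_3 = (-207, -168).
det[A_1A_2; A_1A_3] = (728)(-168) − (588)(-207) = -588.
The determinant is nonzero, so they are not collinear.

No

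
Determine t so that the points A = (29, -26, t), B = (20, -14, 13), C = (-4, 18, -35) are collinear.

31

Direction BC = (-24, 32, -48). From the x-coordinate of A, the parameter along the line is τ = (29 − 20)/(-24) = -3/8.
Then t = 13 + (-3/8)·(-48) = 31.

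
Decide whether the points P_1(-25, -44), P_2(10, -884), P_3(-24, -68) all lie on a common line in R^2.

Yes

P_1P_2 = (35, -840), P_1P_3 = (1, -24).
Twice the signed area of △P_1P_2P_3 is (35)(-24) − (-840)(1) = 0.
The triangle is degenerate (zero area), so the points are collinear.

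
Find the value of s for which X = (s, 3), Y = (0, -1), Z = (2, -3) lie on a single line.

The three points are collinear iff det[XY; XZ] = 0.
This determinant is linear in s: (2)s + (8) = 0, so s = -4.

-4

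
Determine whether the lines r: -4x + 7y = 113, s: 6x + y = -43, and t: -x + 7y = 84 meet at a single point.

No

The three lines meet at one point iff the augmented coefficient matrix [aᵢ bᵢ cᵢ] has rank < 3, i.e. its determinant vanishes.
Here the determinant is 92.
Nonzero, so no common point exists.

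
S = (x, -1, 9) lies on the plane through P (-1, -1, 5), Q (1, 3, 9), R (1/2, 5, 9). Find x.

2

A normal to the plane is n = PQ × PR = (-8, -2, 6).
S lies in the plane iff n · PS = 0.
This gives (-8)x + (16) = 0, so x = 2.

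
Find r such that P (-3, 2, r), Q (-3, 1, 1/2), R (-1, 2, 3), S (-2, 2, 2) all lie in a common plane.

Coplanarity ⇔ det[PQ; PR; PS] = 0.
Expanding, this is linear in r: (-1)r + (1) = 0.
So r = 1.

1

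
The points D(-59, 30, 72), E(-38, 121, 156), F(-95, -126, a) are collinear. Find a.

-72

Direction DE = (21, 91, 84). From the x-coordinate of F, the parameter along the line is τ = (-95 − (-59))/21 = -12/7.
Then a = 72 + (-12/7)·(84) = -72.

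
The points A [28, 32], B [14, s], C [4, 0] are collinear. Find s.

40/3

The three points are collinear iff det[AB; AC] = 0.
This determinant is linear in s: (24)s + (-320) = 0, so s = 40/3.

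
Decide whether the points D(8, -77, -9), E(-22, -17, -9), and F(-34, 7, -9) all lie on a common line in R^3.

DE = (-30, 60, 0), DF = (-42, 84, 0).
Each component of DF is 7/5 times the corresponding component of DE, so DF = 7/5·DE and the points are collinear.

Yes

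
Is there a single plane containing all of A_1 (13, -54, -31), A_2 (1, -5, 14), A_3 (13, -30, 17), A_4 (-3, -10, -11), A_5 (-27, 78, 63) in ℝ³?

The plane through A_1, A_2, A_3 has normal n = A_1A_2 × A_1A_3 = (1272, 576, -288) and equation n·P = -5640.
Checking the remaining points: n·A_4 = -6408, n·A_5 = -7560.
Since n·A_4 = -6408 ≠ -5640, A_4 is off the plane and the points are not all coplanar.

No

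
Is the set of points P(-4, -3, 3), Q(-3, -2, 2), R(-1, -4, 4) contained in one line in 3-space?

PQ = (1, 1, -1), PR = (3, -1, 1).
PQ × PR = (0, -4, -4).
The cross product is nonzero, so the points do not lie on one line.

No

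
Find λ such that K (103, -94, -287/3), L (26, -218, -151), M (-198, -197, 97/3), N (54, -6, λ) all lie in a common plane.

59/3

Normal to plane KLM: n = (-64714/3, 79534/3, -29393); plane equation n·P = -5705947/3.
Requiring n·N = -5705947/3: (-29393)λ + (-1323920) = -5705947/3.
So λ = 59/3.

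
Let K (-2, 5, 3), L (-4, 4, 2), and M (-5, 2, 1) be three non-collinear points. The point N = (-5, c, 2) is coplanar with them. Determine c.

5

The plane through K, L, M has equation −1x − 1y + 3z = 6.
Substituting N: (-1)c + (11) = 6, so c = 5.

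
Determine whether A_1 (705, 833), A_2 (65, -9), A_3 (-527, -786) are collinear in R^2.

No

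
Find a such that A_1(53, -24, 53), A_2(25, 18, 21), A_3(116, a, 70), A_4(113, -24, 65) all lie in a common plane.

Coplanarity ⇔ det[A_1A_2; A_1A_3; A_1A_4] = 0.
Expanding, this is linear in a: (1584)a + (49104) = 0.
So a = -31.

-31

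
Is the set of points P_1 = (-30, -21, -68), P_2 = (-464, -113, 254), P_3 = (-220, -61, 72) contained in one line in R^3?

No

P_1P_2 = (-434, -92, 322), P_1P_3 = (-190, -40, 140).
Comparing components 3 and 1: (322)(-190) − (-434)(140) = -420 ≠ 0, so P_1P_2 and P_1P_3 are not parallel and the points are not collinear.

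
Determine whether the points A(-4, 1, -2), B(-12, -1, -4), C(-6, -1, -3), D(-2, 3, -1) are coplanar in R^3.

Yes

With A as base: AB = (-8, -2, -2), AC = (-2, -2, -1), AD = (2, 2, 1).
AC × AD = (0, 0, 0).
AB · (AC × AD) = 0.
The scalar triple product vanishes, so the four points are coplanar.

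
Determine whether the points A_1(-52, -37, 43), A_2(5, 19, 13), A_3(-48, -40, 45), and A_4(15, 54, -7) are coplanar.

The four points are coplanar iff the 3×3 determinant with rows A_1A_2, A_1A_3, A_1A_4 is zero.
Rows: (57, 56, -30), (4, -3, 2), (67, 91, -50).
Expanding along the first row: (57)(-32) − (56)(-334) + (-30)(565) = -70.
Nonzero ⇒ not coplanar.

No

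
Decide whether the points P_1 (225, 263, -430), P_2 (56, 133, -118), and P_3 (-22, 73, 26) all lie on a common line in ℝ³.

Yes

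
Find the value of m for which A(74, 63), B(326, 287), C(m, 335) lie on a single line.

Collinearity: (C − A) must be parallel to (B − A) = (252, 224).
Cross-multiplying the components: (m − 74)·(224) = (272)·(252).
Solving gives m = 380.

380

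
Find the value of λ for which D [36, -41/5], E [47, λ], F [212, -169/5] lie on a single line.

The three points are collinear iff det[DE; DF] = 0.
This determinant is linear in λ: (-176)λ + (-8624/5) = 0, so λ = -49/5.

-49/5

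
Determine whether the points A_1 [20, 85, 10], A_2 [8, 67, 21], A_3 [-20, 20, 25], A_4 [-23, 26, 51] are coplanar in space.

No

A normal to the plane through A_1, A_2, A_3 is n = A_1A_2 × A_1A_3 = (445, -260, 60).
The plane has equation n·P = -12600. For A_4: n·A_4 = -13935.
-13935 ≠ -12600, so A_4 is off the plane.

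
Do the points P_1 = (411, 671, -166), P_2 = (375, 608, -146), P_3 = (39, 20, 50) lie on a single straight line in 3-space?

No

P_1P_2 = (-36, -63, 20), P_1P_3 = (-372, -651, 216).
P_1P_2 × P_1P_3 = (-588, 336, 0).
The cross product is nonzero, so the points do not lie on one line.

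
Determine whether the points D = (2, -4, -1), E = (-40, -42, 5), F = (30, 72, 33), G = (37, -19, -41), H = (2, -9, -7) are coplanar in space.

No

The plane through D, E, F has normal n = DE × DF = (-1748, 1596, -2128) and equation n·P = -7752.
Checking the remaining points: n·G = -7752, n·H = -2964.
Since n·H = -2964 ≠ -7752, H is off the plane and the points are not all coplanar.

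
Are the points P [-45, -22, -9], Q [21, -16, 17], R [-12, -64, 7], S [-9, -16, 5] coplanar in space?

Yes

The four points are coplanar iff the 3×3 determinant with rows PQ, PR, PS is zero.
Rows: (66, 6, 26), (33, -42, 16), (36, 6, 14).
Expanding along the first row: (66)(-684) − (6)(-114) + (26)(1710) = 0.
Zero determinant ⇒ coplanar.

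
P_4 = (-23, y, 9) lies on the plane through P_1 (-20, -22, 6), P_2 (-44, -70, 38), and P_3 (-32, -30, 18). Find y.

A normal to the plane is n = P_1P_2 × P_1P_3 = (-320, -96, -384).
P_4 lies in the plane iff n · P_1P_4 = 0.
This gives (-96)y + (-2304) = 0, so y = -24.

-24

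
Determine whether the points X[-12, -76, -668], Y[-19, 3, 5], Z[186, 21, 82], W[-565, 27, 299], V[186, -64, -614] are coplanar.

No

The plane through X, Y, Z has normal n = XY × XZ = (-6031, 138504, -16321) and equation n·P = 448496.
Checking the remaining points: n·W = 2267144, n·V = 35072.
Since n·W = 2267144 ≠ 448496, W is off the plane and the points are not all coplanar.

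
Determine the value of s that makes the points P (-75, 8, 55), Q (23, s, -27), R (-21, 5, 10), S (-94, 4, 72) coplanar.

4

The points are coplanar iff PQ · (PR × PS) = 0.
Expanding, this is linear in s: (-63)s + (252) = 0.
So s = 4.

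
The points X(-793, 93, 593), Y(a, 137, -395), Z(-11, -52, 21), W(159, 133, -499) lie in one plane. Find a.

55

Normal to plane XZW: n = (181220, 309400, 169320); plane equation n·P = -14526500.
Requiring n·Y = -14526500: (181220)a + (-24493600) = -14526500.
So a = 55.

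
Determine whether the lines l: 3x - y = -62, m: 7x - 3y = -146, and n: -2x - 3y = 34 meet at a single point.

Intersecting l and m: solving the 2×2 system gives (x, y) = (-20, 2).
Substitute into n: (-2)(-20) + (-3)(2) = 34.
This equals 34, so (-20, 2) lies on all three lines and they are concurrent.

Yes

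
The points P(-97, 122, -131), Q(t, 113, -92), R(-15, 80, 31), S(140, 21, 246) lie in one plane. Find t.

Normal to plane PRS: n = (528, 7480, 1672); plane equation n·X = 642312.
Requiring n·Q = 642312: (528)t + (691416) = 642312.
So t = -93.

-93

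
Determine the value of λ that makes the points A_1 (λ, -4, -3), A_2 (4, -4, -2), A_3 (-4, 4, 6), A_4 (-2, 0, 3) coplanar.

The points are coplanar iff A_1A_2 · (A_1A_3 × A_1A_4) = 0.
Expanding, this is linear in λ: (-8)λ + (48) = 0.
So λ = 6.

6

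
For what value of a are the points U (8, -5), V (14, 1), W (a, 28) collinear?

41

The three points are collinear iff det[UV; UW] = 0.
This determinant is linear in a: (-6)a + (246) = 0, so a = 41.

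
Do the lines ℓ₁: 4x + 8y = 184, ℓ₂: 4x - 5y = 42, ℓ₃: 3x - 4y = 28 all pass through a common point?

Intersecting ℓ₁ and ℓ₂: solving the 2×2 system gives (x, y) = (314/13, 142/13).
Substitute into ℓ₃: (3)(314/13) + (-4)(142/13) = 374/13.
But ℓ₃ requires 28 ≠ 374/13, so the three lines have no common point.

No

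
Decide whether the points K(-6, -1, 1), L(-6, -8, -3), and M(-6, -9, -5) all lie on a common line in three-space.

No

KL = (0, -7, -4), KM = (0, -8, -6).
Comparing components 2 and 3: (-7)(-6) − (-4)(-8) = 10 ≠ 0, so KL and KM are not parallel and the points are not collinear.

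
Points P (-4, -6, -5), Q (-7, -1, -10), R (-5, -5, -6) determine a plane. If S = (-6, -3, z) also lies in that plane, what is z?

Coplanarity requires PQ · (PR × PS) = 0.
PQ = (-3, 5, -5), PR = (-1, 1, -1); the triple product is linear in z with coefficient 2 and constant term 16.
Setting it to zero: z = -8.

-8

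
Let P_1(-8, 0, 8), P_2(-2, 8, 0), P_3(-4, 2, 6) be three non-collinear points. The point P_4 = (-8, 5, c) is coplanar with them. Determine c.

A normal to the plane is n = P_1P_2 × P_1P_3 = (0, -20, -20).
P_4 lies in the plane iff n · P_1P_4 = 0.
This gives (-20)c + (60) = 0, so c = 3.

3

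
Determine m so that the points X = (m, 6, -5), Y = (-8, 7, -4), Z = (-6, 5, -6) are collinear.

Collinearity requires XY × XZ = 0; each component is linear in m.
The y-component gives (-2)m + (-14) = 0, so m = -7.
The remaining components then also vanish.

-7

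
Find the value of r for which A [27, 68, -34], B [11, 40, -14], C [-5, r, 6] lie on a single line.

12

Direction AB = (-16, -28, 20). From the x-coordinate of C, the parameter along the line is τ = (-5 − 27)/(-16) = 2.
Then r = 68 + 2·(-28) = 12.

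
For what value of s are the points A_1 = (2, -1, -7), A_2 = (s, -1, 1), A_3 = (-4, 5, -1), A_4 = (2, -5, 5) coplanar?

0

Normal to plane A_1A_3A_4: n = (96, 72, 24); plane equation n·P = -48.
Requiring n·A_2 = -48: (96)s + (-48) = -48.
So s = 0.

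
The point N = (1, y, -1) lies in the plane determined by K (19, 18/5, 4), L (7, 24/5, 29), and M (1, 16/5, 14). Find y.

2

Coplanarity requires KL · (KM × KN) = 0.
KL = (-12, 6/5, 25), KM = (-18, -2/5, 10); the triple product is linear in y with coefficient -330 and constant term 660.
Setting it to zero: y = 2.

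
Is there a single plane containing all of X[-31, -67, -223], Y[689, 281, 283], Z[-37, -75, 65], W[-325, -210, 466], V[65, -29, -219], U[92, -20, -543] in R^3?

No

The plane through X, Y, Z has normal n = XY × XZ = (104272, -210396, -3672) and equation n·P = 11682956.
Checking the remaining points: n·W = 8583608, n·V = 13683332, n·U = 15794840.
Since n·W = 8583608 ≠ 11682956, W is off the plane and the points are not all coplanar.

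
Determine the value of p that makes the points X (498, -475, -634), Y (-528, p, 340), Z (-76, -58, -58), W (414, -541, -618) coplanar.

167

Coplanarity ⇔ det[XY; XZ; XW] = 0.
Expanding, this is linear in p: (-39200)p + (6546400) = 0.
So p = 167.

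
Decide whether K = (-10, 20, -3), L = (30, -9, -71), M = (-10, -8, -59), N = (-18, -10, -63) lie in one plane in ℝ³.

No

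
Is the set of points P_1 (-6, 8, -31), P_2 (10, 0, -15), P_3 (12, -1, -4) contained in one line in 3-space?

P_1P_2 = (16, -8, 16), P_1P_3 = (18, -9, 27).
Comparing components 2 and 3: (-8)(27) − (16)(-9) = -72 ≠ 0, so P_1P_2 and P_1P_3 are not parallel and the points are not collinear.

No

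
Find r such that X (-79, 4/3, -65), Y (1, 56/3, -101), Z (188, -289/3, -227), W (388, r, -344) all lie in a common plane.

-460/3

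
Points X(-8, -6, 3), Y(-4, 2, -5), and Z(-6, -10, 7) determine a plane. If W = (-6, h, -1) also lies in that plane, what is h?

A normal to the plane is n = XY × XZ = (0, -32, -32).
W lies in the plane iff n · XW = 0.
This gives (-32)h + (-64) = 0, so h = -2.

-2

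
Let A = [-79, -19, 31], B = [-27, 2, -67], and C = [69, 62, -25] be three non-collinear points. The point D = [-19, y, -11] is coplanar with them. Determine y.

12

A normal to the plane is n = AB × AC = (6762, -11592, 1104).
D lies in the plane iff n · AD = 0.
This gives (-11592)y + (139104) = 0, so y = 12.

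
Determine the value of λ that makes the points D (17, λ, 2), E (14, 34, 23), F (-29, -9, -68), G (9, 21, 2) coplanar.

16

The points are coplanar iff DE · (DF × DG) = 0.
Expanding, this is linear in λ: (448)λ + (-7168) = 0.
So λ = 16.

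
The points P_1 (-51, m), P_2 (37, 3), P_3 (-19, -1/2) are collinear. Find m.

The three points are collinear iff det[P_1P_2; P_1P_3] = 0.
This determinant is linear in m: (-56)m + (-140) = 0, so m = -5/2.

-5/2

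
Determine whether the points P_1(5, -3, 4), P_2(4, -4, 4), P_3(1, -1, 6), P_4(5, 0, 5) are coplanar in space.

A normal to the plane through P_1, P_2, P_3 is n = P_1P_2 × P_1P_3 = (-2, 2, -6).
The plane has equation n·P = -40. For P_4: n·P_4 = -40.
Equal, so P_4 lies in the plane and all four are coplanar.

Yes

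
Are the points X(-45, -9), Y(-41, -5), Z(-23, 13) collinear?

Yes

XY = (4, 4), XZ = (22, 22).
Twice the signed area of △XYZ is (4)(22) − (4)(22) = 0.
The triangle is degenerate (zero area), so the points are collinear.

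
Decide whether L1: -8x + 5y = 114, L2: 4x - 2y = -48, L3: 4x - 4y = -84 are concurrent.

Lines aᵢx + bᵢy = cᵢ with pairwise distinct directions are concurrent exactly when det[aᵢ bᵢ cᵢ] = 0.
Here the determinant is 0.
It vanishes, so the lines are concurrent at (-3, 18).

Yes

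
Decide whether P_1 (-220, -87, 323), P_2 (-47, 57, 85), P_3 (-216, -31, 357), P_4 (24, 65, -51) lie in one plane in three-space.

Yes

A normal to the plane through P_1, P_2, P_3 is n = P_1P_2 × P_1P_3 = (18224, -6834, 9112).
The plane has equation n·P = -471546. For P_4: n·P_4 = -471546.
Equal, so P_4 lies in the plane and all four are coplanar.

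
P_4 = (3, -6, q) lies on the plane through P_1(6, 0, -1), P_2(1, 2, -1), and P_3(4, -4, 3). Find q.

5

Coplanarity requires P_1P_2 · (P_1P_3 × P_1P_4) = 0.
P_1P_2 = (-5, 2, 0), P_1P_3 = (-2, -4, 4); the triple product is linear in q with coefficient 24 and constant term -120.
Setting it to zero: q = 5.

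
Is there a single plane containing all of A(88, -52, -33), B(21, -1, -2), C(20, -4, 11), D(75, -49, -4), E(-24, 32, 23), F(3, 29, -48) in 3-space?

Yes

The plane through A, B, C has normal n = AB × AC = (756, 840, 252) and equation n·P = 14532.
Checking the remaining points: n·D = 14532, n·E = 14532, n·F = 14532.
All equal 14532, so all 6 points lie in one plane.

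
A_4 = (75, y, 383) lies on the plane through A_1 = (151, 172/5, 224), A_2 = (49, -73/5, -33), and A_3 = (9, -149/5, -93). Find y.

Coplanarity requires A_1A_2 · (A_1A_3 × A_1A_4) = 0.
A_1A_2 = (-102, -49, -257), A_1A_3 = (-142, -321/5, -317); the triple product is linear in y with coefficient 4160 and constant term -134784.
Setting it to zero: y = 162/5.

162/5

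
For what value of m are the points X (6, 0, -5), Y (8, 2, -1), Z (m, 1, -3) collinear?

7

Direction XY = (2, 2, 4). From the y-coordinate of Z, the parameter along the line is τ = (1 − 0)/2 = 1/2.
Then m = 6 + 1/2·(2) = 7.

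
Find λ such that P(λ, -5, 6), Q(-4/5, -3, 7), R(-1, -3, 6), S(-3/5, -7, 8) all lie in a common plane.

The points are coplanar iff PQ · (PR × PS) = 0.
Expanding, this is linear in λ: (4)λ + (4) = 0.
So λ = -1.

-1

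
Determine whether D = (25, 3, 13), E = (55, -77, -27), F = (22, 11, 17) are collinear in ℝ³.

Yes

DE = (30, -80, -40), DF = (-3, 8, 4).
DE × DF = (0, 0, 0).
The cross product vanishes, so the three points are collinear.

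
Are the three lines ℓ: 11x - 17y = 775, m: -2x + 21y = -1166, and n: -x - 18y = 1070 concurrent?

Intersecting ℓ and m: solving the 2×2 system gives (x, y) = (-3547/197, -11276/197).
Substitute into n: (-1)(-3547/197) + (-18)(-11276/197) = 206515/197.
But n requires 1070 ≠ 206515/197, so the three lines have no common point.

No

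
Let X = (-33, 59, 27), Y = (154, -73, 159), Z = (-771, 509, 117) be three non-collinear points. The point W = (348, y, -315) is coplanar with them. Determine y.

-139

Coplanarity requires XY · (XZ × XW) = 0.
XY = (187, -132, 132), XZ = (-738, 450, 90); the triple product is linear in y with coefficient -114246 and constant term -15880194.
Setting it to zero: y = -139.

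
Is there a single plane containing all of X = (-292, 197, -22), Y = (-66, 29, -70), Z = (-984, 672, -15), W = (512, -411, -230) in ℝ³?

No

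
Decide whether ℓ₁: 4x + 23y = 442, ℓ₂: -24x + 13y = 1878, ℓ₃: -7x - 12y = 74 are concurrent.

Yes

The three lines meet at one point iff the augmented coefficient matrix [aᵢ bᵢ cᵢ] has rank < 3, i.e. its determinant vanishes.
Here the determinant is 0.
It vanishes, so the lines are concurrent at (-62, 30).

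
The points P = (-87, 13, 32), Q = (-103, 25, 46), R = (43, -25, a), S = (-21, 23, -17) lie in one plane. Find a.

Normal to plane PQS: n = (-728, 140, -952); plane equation n·X = 34692.
Requiring n·R = 34692: (-952)a + (-34804) = 34692.
So a = -73.

-73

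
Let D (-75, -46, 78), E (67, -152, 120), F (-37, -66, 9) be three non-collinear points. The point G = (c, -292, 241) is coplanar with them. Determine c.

The plane through D, E, F has equation 8154x + 11394y + 1188z = -1043010.
Substituting G: (8154)c + (-3040740) = -1043010, so c = 245.

245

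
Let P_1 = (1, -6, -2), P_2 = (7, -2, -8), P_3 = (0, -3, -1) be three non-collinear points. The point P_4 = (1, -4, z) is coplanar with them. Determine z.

A normal to the plane is n = P_1P_2 × P_1P_3 = (22, 0, 22).
P_4 lies in the plane iff n · P_1P_4 = 0.
This gives (22)z + (44) = 0, so z = -2.

-2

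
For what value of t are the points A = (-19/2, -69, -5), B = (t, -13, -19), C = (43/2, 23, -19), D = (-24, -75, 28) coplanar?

Normal to plane ACD: n = (2952, -820, 1148); plane equation n·P = 22796.
Requiring n·B = 22796: (2952)t + (-11152) = 22796.
So t = 23/2.

23/2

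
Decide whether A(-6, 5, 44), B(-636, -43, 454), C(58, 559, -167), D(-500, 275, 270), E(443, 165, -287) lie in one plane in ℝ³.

The plane through A, B, C has normal n = AB × AC = (-217012, -106690, -345948) and equation n·P = -14453090.
Checking the remaining points: n·D = -14239710, n·E = -14453090.
Since n·D = -14239710 ≠ -14453090, D is off the plane and the points are not all coplanar.

No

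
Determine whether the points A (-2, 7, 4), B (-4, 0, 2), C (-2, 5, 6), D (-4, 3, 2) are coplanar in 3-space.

A normal to the plane through A, B, C is n = AB × AC = (-18, 4, 4).
The plane has equation n·P = 80. For D: n·D = 92.
92 ≠ 80, so D is off the plane.

No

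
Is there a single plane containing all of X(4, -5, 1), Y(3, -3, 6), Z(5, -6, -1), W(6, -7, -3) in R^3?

The four points are coplanar iff the 3×3 determinant with rows XY, XZ, XW is zero.
Rows: (-1, 2, 5), (1, -1, -2), (2, -2, -4).
Expanding along the first row: (-1)(0) − (2)(0) + (5)(0) = 0.
Zero determinant ⇒ coplanar.

Yes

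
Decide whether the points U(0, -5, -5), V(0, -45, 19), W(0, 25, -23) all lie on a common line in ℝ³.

UV = (0, -40, 24), UW = (0, 30, -18).
UV × UW = (0, 0, 0).
The cross product vanishes, so the three points are collinear.

Yes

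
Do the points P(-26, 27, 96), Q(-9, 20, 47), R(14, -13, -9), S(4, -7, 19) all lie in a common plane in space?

Yes

A normal to the plane through P, Q, R is n = PQ × PR = (-1225, -175, -400).
The plane has equation n·X = -11275. For S: n·S = -11275.
Equal, so S lies in the plane and all four are coplanar.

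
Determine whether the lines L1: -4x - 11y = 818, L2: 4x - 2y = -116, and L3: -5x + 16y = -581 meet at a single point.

Lines aᵢx + bᵢy = cᵢ with pairwise distinct directions are concurrent exactly when det[aᵢ bᵢ cᵢ] = 0.
Here the determinant is 156.
Nonzero, so no common point exists.

No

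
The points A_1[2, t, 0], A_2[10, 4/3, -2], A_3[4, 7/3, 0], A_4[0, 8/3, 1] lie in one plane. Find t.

2

Coplanarity ⇔ det[A_1A_2; A_1A_3; A_1A_4] = 0.
Expanding, this is linear in t: (2)t + (-4) = 0.
So t = 2.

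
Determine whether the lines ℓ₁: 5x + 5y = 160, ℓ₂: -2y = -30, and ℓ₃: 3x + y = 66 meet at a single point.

Lines aᵢx + bᵢy = cᵢ with pairwise distinct directions are concurrent exactly when det[aᵢ bᵢ cᵢ] = 0.
Here the determinant is 0.
It vanishes, so the lines are concurrent at (17, 15).

Yes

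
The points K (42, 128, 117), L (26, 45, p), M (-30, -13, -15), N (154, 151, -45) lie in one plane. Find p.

-9

Coplanarity ⇔ det[KL; KM; KN] = 0.
Expanding, this is linear in p: (14136)p + (127224) = 0.
So p = -9.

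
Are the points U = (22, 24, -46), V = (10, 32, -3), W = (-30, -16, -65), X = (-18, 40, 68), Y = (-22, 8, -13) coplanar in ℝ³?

Yes

The plane through U, V, W has normal n = UV × UW = (1568, -2464, 896) and equation n·P = -65856.
Checking the remaining points: n·X = -65856, n·Y = -65856.
All equal -65856, so all 5 points lie in one plane.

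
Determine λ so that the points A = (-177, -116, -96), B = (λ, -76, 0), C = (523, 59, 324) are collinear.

Collinearity requires AB × AC = 0; each component is linear in λ.
The y-component gives (-420)λ + (-7140) = 0, so λ = -17.
The remaining components then also vanish.

-17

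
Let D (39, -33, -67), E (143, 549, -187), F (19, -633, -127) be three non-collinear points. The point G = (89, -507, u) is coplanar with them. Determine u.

Coplanarity requires DE · (DF × DG) = 0.
DE = (104, 582, -120), DF = (-20, -600, -60); the triple product is linear in u with coefficient -50760 and constant term -12842280.
Setting it to zero: u = -253.

-253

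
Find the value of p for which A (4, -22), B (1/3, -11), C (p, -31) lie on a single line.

7

The three points are collinear iff det[AB; AC] = 0.
This determinant is linear in p: (-11)p + (77) = 0, so p = 7.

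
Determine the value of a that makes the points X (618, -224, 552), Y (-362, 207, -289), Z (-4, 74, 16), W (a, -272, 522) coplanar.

The points are coplanar iff XY · (XZ × XW) = 0.
Expanding, this is linear in a: (19602)a + (-11290752) = 0.
So a = 576.

576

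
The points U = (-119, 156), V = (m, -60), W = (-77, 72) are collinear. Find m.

The three points are collinear iff det[UV; UW] = 0.
This determinant is linear in m: (-84)m + (-924) = 0, so m = -11.

-11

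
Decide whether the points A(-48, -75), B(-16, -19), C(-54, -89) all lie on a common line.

AB = (32, 56), AC = (-6, -14).
If collinear, AC would be a scalar multiple of AB. But (32)·(-14) ≠ (56)·(-6) (difference -112), so they are not parallel; the points are not collinear.

No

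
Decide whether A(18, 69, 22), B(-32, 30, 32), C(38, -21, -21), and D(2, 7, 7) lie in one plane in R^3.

No

A normal to the plane through A, B, C is n = AB × AC = (2577, -1950, 5280).
The plane has equation n·P = 27996. For D: n·D = 28464.
28464 ≠ 27996, so D is off the plane.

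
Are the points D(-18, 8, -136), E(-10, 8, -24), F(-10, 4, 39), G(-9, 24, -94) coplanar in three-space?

A normal to the plane through D, E, F is n = DE × DF = (448, -504, -32).
The plane has equation n·P = -7744. For G: n·G = -13120.
-13120 ≠ -7744, so G is off the plane.

No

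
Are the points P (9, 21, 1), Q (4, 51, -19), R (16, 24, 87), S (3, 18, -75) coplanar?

With P as base: PQ = (-5, 30, -20), PR = (7, 3, 86), PS = (-6, -3, -76).
PR × PS = (30, 16, -3).
PQ · (PR × PS) = 390.
Since 390 ≠ 0, the four points are not coplanar.

No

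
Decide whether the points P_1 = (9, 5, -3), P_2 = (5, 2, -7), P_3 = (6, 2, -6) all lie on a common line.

P_1P_2 = (-4, -3, -4), P_1P_3 = (-3, -3, -3).
P_1P_2 × P_1P_3 = (-3, 0, 3).
The cross product is nonzero, so the points do not lie on one line.

No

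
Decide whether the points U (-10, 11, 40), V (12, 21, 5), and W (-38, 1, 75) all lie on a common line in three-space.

UV = (22, 10, -35), UW = (-28, -10, 35).
Comparing components 3 and 1: (-35)(-28) − (22)(35) = 210 ≠ 0, so UV and UW are not parallel and the points are not collinear.

No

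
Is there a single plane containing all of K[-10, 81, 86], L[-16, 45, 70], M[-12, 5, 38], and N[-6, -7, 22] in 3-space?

A normal to the plane through K, L, M is n = KL × KM = (512, -256, 384).
The plane has equation n·P = 7168. For N: n·N = 7168.
Equal, so N lies in the plane and all four are coplanar.

Yes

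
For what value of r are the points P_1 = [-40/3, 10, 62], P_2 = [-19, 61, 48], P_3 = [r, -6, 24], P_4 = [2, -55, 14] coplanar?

The points are coplanar iff P_1P_2 · (P_1P_3 × P_1P_4) = 0.
Expanding, this is linear in r: (3358)r + (63802/3) = 0.
So r = -19/3.

-19/3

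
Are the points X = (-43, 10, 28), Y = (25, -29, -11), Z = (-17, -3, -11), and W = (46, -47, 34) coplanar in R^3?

With X as base: XY = (68, -39, -39), XZ = (26, -13, -39), XW = (89, -57, 6).
XZ × XW = (-2301, -3627, -325).
XY · (XZ × XW) = -2340.
Since -2340 ≠ 0, the four points are not coplanar.

No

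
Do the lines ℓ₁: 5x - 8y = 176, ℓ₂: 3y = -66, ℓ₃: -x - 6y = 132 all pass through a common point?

Yes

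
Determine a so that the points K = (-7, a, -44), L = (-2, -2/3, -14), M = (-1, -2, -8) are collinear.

Collinearity requires KL × KM = 0; each component is linear in a.
The x-component gives (-6)a + (36) = 0, so a = 6.
The remaining components then also vanish.

6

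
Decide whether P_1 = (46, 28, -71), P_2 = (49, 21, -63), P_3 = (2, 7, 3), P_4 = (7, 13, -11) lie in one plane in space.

Yes

The four points are coplanar iff the 3×3 determinant with rows P_1P_2, P_1P_3, P_1P_4 is zero.
Rows: (3, -7, 8), (-44, -21, 74), (-39, -15, 60).
Expanding along the first row: (3)(-150) − (-7)(246) + (8)(-159) = 0.
Zero determinant ⇒ coplanar.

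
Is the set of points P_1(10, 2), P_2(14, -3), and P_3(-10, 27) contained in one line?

P_1P_2 = (4, -5), P_1P_3 = (-20, 25).
Twice the signed area of △P_1P_2P_3 is (4)(25) − (-5)(-20) = 0.
The triangle is degenerate (zero area), so the points are collinear.

Yes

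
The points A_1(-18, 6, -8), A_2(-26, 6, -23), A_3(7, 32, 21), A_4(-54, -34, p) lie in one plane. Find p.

-48

The points are coplanar iff A_1A_2 · (A_1A_3 × A_1A_4) = 0.
Expanding, this is linear in p: (-208)p + (-9984) = 0.
So p = -48.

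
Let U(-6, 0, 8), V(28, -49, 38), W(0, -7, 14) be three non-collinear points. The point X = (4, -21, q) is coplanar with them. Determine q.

Coplanarity requires UV · (UW × UX) = 0.
UV = (34, -49, 30), UW = (6, -7, 6); the triple product is linear in q with coefficient 56 and constant term -784.
Setting it to zero: q = 14.

14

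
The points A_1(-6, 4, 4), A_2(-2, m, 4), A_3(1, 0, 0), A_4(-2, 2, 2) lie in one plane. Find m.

4

The points are coplanar iff A_1A_2 · (A_1A_3 × A_1A_4) = 0.
Expanding, this is linear in m: (-2)m + (8) = 0.
So m = 4.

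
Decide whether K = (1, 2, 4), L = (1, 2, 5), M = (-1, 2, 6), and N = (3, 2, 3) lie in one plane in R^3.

Yes

With K as base: KL = (0, 0, 1), KM = (-2, 0, 2), KN = (2, 0, -1).
KM × KN = (0, 2, 0).
KL · (KM × KN) = 0.
The scalar triple product vanishes, so the four points are coplanar.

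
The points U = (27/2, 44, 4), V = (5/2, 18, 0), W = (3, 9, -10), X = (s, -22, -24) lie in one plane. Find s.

Normal to plane UVW: n = (224, -112, 112); plane equation n·P = -1456.
Requiring n·X = -1456: (224)s + (-224) = -1456.
So s = -11/2.

-11/2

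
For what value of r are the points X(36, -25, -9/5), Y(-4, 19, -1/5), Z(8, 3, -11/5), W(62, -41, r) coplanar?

Coplanarity ⇔ det[XY; XZ; XW] = 0.
Expanding, this is linear in r: (112)r + (-448) = 0.
So r = 4.

4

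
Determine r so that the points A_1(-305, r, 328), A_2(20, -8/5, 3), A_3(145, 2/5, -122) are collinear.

-34/5

Direction A_2A_3 = (125, 2, -125). From the x-coordinate of A_1, the parameter along the line is τ = (-305 − 20)/125 = -13/5.
Then r = (-8/5) + (-13/5)·(2) = -34/5.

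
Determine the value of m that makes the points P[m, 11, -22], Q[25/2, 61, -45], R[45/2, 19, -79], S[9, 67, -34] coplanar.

3

The points are coplanar iff PQ · (PR × PS) = 0.
Expanding, this is linear in m: (258)m + (-774) = 0.
So m = 3.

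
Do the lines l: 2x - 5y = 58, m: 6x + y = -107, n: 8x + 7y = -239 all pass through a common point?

No

Lines aᵢx + bᵢy = cᵢ with pairwise distinct directions are concurrent exactly when det[aᵢ bᵢ cᵢ] = 0.
Here the determinant is 102.
Nonzero, so no common point exists.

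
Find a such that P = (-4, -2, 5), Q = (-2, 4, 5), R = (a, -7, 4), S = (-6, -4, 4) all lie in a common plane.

Normal to plane PQS: n = (-6, 2, 8); plane equation n·X = 60.
Requiring n·R = 60: (-6)a + (18) = 60.
So a = -7.

-7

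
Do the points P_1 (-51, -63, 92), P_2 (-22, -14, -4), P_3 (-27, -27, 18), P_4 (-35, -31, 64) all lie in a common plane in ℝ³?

No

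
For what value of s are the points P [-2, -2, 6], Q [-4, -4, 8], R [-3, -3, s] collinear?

7

Direction PQ = (-2, -2, 2). From the x-coordinate of R, the parameter along the line is τ = (-3 − (-2))/(-2) = 1/2.
Then s = 6 + 1/2·(2) = 7.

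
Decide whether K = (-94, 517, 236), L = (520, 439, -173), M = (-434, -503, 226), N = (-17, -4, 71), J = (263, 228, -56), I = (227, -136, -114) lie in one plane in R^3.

Yes

The plane through K, L, M has normal n = KL × KM = (-416400, 145200, -652800) and equation n·P = -39850800.
Checking the remaining points: n·N = -39850800, n·J = -39850800, n·I = -39850800.
All equal -39850800, so all 6 points lie in one plane.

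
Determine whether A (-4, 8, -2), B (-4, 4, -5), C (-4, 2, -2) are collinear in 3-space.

No

AB = (0, -4, -3), AC = (0, -6, 0).
Comparing components 2 and 3: (-4)(0) − (-3)(-6) = -18 ≠ 0, so AB and AC are not parallel and the points are not collinear.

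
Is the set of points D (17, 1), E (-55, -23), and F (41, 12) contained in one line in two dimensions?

DE = (-72, -24), DF = (24, 11).
det[DE; DF] = (-72)(11) − (-24)(24) = -216.
The determinant is nonzero, so they are not collinear.

No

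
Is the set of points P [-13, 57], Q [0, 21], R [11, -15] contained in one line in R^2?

PQ = (13, -36), PR = (24, -72).
det[PQ; PR] = (13)(-72) − (-36)(24) = -72.
The determinant is nonzero, so they are not collinear.

No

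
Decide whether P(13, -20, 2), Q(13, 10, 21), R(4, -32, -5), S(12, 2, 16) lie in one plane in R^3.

Yes

With P as base: PQ = (0, 30, 19), PR = (-9, -12, -7), PS = (-1, 22, 14).
PR × PS = (-14, 133, -210).
PQ · (PR × PS) = 0.
The scalar triple product vanishes, so the four points are coplanar.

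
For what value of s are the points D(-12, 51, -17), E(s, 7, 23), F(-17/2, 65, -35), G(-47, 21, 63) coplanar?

-12

The points are coplanar iff DE · (DF × DG) = 0.
Expanding, this is linear in s: (580)s + (6960) = 0.
So s = -12.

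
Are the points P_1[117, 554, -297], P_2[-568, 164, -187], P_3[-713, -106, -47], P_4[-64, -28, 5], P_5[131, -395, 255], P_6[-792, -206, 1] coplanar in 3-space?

No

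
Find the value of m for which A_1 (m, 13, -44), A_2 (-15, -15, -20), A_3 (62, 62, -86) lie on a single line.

13

Collinearity requires A_1A_2 × A_1A_3 = 0; each component is linear in m.
The y-component gives (-66)m + (858) = 0, so m = 13.
The remaining components then also vanish.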